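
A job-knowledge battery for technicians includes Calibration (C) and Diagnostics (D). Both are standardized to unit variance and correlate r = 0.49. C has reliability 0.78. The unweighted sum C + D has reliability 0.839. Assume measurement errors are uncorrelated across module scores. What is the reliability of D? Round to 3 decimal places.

0.740

Var(C+D) = 2 + 2·0.49 = 2.980.
True-score variance = ρ_C + ρ_D + 2·0.49, so 0.839 = (0.78 + ρ_D + 0.98) / 2.980.
ρ_D = 0.839·2.980 − 0.78 − 0.98 = 0.740.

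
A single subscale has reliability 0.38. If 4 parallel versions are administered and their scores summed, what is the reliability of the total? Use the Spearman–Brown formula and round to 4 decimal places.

ρ_k = kρ / (1 + (k−1)ρ) = 4·0.38 / (1 + 3·0.38) = 1.520 / 2.140 = 0.7103.

0.7103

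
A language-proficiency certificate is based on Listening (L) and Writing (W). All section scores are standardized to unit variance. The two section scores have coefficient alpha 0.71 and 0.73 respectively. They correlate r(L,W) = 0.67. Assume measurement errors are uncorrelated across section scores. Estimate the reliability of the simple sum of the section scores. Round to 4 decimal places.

0.8323

Var(L+W) = 2 + 2·[0.67] = 2 + 1.34 = 3.34.
Under uncorrelated errors the observed covariances equal the true-score covariances, so only the own-variance terms attenuate.
True-score variance = [0.71 + 0.73] + 1.34 = 1.44 + 1.34 = 2.78.
Reliability = 2.78 / 3.34 = 0.8323.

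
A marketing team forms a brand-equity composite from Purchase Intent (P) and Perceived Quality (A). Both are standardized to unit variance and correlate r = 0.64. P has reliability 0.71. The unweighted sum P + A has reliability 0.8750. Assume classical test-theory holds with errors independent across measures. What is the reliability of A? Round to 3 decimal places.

Var(P+A) = 2 + 2·0.64 = 3.280.
True-score variance = ρ_P + ρ_A + 2·0.64, so 0.8750 = (0.71 + ρ_A + 1.28) / 3.280.
ρ_A = 0.8750·3.280 − 0.71 − 1.28 = 0.880.

0.880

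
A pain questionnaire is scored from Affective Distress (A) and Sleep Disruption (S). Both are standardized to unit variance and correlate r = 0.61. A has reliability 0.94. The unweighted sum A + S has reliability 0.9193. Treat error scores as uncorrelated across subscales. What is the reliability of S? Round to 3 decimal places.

0.800

Var(A+S) = 2 + 2·0.61 = 3.220.
True-score variance = ρ_A + ρ_S + 2·0.61, so 0.9193 = (0.94 + ρ_S + 1.22) / 3.220.
ρ_S = 0.9193·3.220 − 0.94 − 1.22 = 0.800.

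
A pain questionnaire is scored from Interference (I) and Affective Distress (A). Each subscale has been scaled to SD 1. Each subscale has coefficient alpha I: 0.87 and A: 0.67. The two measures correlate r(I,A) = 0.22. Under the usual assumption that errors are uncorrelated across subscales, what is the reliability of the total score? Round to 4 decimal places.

0.8115

Var(I+A) = 2 + 2·[0.22] = 2 + 0.44 = 2.44.
Under uncorrelated errors the observed covariances equal the true-score covariances, so only the own-variance terms attenuate.
True-score variance = [0.87 + 0.67] + 0.44 = 1.54 + 0.44 = 1.98.
Reliability = 1.98 / 2.44 = 0.8115.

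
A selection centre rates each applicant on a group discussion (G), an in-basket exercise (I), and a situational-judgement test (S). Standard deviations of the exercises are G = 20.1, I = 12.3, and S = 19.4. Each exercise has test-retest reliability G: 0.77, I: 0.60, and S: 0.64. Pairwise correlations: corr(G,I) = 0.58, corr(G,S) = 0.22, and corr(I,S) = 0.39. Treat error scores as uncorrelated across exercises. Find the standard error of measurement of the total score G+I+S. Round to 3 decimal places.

Var(total) = 931.66 + 644.484 = 1576.14.
True-score variance = 642.732 + 644.484 = 1287.22, so reliability = 0.8167.
Error variance = 1576.14 − 1287.22 = 288.928; SEM = √288.928 = 16.998.

16.998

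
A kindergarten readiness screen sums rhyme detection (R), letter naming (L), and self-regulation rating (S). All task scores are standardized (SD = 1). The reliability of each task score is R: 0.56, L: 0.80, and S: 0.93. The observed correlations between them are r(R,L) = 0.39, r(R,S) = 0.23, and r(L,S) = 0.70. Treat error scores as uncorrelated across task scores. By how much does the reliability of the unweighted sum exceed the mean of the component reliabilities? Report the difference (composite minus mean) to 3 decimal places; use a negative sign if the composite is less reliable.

0.111

Var(sum) = 3 + 2.64 = 5.64; true-score variance = 2.29 + 2.64 = 4.93; composite reliability = 0.8741.
Mean component reliability = 0.7633.
Difference = 0.8741 − 0.7633 = 0.111.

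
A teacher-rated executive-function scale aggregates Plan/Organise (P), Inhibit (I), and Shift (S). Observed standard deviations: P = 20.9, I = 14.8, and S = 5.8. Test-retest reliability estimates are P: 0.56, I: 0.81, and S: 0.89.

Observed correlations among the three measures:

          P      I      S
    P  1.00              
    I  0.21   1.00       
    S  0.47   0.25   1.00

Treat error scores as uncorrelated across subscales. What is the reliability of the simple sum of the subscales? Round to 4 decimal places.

Var(P+I+S) = 20.9² + 14.8² + 5.8² + 2·[20.9·14.8·0.21 + 20.9·5.8·0.47 + 14.8·5.8·0.25] = 689.49 + 286.781 = 976.271.
Under uncorrelated errors the observed covariances equal the true-score covariances, so only the own-variance terms attenuate.
True-score variance = [20.9²·0.56 + 14.8²·0.81 + 5.8²·0.89] + 286.781 = 451.976 + 286.781 = 738.757.
Reliability = 738.757 / 976.271 = 0.7567.

0.7567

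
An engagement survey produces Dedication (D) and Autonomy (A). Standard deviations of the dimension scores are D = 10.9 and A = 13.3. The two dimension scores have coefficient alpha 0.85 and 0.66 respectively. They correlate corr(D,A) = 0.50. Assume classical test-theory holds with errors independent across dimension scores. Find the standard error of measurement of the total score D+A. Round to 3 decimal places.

Var(total) = 295.7 + 144.97 = 440.67.
True-score variance = 217.736 + 144.97 = 362.706, so reliability = 0.8231.
Error variance = 440.67 − 362.706 = 77.9641; SEM = √77.9641 = 8.830.

8.830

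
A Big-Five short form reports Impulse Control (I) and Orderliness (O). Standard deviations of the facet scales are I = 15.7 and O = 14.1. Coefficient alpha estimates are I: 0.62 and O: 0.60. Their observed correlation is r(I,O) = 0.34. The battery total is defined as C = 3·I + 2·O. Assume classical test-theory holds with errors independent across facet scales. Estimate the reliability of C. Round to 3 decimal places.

Var(C) = 3²·15.7² + 2²·14.1² + 2·[6·15.7·14.1·0.34] = 3013.65 + 903.19 = 3916.84.
Under uncorrelated errors the observed covariances equal the true-score covariances, so only the own-variance terms attenuate.
True-score variance = [3²·15.7²·0.62 + 2²·14.1²·0.60] + 903.19 = 1852.56 + 903.19 = 2755.75.
Reliability = 2755.75 / 3916.84 = 0.704.

0.704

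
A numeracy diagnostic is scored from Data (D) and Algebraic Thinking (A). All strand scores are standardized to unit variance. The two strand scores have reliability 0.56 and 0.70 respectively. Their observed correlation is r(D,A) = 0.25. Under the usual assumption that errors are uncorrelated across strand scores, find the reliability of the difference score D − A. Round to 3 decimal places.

Var(D−A) = 1 + 1 − 2·0.25 = 2 − 0.5 = 1.5.
Because errors are independent across components, Cov(Tᵢ,Tⱼ) = Cov(Xᵢ,Xⱼ); the off-diagonal part of the true-score variance is the same as above.
True-score variance = [0.56 + 0.70] − 0.5 = 1.26 − 0.5 = 0.76.
Reliability = 0.76 / 1.5 = 0.507.

0.507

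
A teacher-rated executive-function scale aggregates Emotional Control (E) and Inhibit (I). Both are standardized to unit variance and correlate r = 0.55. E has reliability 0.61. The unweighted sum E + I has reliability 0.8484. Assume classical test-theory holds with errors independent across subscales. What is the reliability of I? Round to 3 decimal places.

0.920

Var(E+I) = 2 + 2·0.55 = 3.100.
True-score variance = ρ_E + ρ_I + 2·0.55, so 0.8484 = (0.61 + ρ_I + 1.10) / 3.100.
ρ_I = 0.8484·3.100 − 0.61 − 1.10 = 0.920.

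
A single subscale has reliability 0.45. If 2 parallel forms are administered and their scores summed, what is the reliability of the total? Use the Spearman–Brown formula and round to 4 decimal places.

ρ_k = kρ / (1 + (k−1)ρ) = 2·0.45 / (1 + 1·0.45) = 0.900 / 1.450 = 0.6207.

0.6207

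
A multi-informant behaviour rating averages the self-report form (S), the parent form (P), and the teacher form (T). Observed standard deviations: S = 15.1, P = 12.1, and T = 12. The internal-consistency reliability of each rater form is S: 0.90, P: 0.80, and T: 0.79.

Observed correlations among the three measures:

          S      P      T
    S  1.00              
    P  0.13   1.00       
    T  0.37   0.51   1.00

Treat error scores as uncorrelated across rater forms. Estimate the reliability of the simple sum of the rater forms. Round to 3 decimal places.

0.903

Var(S+P+T) = 15.1² + 12.1² + 12² + 2·[15.1·12.1·0.13 + 15.1·12·0.37 + 12.1·12·0.51] = 518.42 + 329.697 = 848.117.
Under uncorrelated errors the observed covariances equal the true-score covariances, so only the own-variance terms attenuate.
True-score variance = [15.1²·0.90 + 12.1²·0.80 + 12²·0.79] + 329.697 = 436.097 + 329.697 = 765.794.
Reliability = 765.794 / 848.117 = 0.903.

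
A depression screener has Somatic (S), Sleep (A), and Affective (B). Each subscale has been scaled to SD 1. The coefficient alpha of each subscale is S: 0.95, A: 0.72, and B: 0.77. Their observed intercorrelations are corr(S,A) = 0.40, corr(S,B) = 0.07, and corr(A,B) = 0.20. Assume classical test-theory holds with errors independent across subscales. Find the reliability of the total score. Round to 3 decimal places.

0.871

Var(S+A+B) = 3 + 2·[0.40 + 0.07 + 0.20] = 3 + 1.34 = 4.34.
Because errors are independent across components, Cov(Tᵢ,Tⱼ) = Cov(Xᵢ,Xⱼ); the off-diagonal part of the true-score variance is the same as above.
True-score variance = [0.95 + 0.72 + 0.77] + 1.34 = 2.44 + 1.34 = 3.78.
Reliability = 3.78 / 4.34 = 0.871.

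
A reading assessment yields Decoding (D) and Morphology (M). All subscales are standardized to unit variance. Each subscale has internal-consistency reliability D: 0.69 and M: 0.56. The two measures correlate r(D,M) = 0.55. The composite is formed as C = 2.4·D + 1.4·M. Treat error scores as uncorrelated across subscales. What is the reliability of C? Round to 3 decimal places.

Var(C) = 2.4² + 1.4² + 2·[3.36·0.55] = 7.72 + 3.696 = 11.416.
Under uncorrelated errors the observed covariances equal the true-score covariances, so only the own-variance terms attenuate.
True-score variance = [2.4²·0.69 + 1.4²·0.56] + 3.696 = 5.072 + 3.696 = 8.768.
Reliability = 8.768 / 11.416 = 0.768.

0.768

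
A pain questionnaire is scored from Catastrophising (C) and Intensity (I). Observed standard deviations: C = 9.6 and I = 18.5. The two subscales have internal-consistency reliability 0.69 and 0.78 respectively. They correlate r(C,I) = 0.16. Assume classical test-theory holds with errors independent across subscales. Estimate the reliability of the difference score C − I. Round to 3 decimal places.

Var(C−I) = 9.6² + 18.5² − 2·9.6·18.5·0.16 = 434.41 − 56.832 = 377.578.
Because errors are independent across components, Cov(Tᵢ,Tⱼ) = Cov(Xᵢ,Xⱼ); the off-diagonal part of the true-score variance is the same as above.
True-score variance = [9.6²·0.69 + 18.5²·0.78] − 56.832 = 330.545 − 56.832 = 273.713.
Reliability = 273.713 / 377.578 = 0.725.

0.725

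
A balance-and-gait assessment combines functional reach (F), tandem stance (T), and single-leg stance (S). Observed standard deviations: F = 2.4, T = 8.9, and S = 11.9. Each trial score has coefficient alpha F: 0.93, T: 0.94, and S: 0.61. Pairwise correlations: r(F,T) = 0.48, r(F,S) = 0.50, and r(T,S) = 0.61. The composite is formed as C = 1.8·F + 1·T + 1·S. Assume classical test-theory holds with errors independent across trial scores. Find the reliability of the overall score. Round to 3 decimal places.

Var(C) = 1.8²·2.4² + 8.9² + 11.9² + 2·[1.8·2.4·8.9·0.48 + 1.8·2.4·11.9·0.50 + 8.9·11.9·0.61] = 239.482 + 217.528 = 457.011.
Under uncorrelated errors the observed covariances equal the true-score covariances, so only the own-variance terms attenuate.
True-score variance = [1.8²·2.4²·0.93 + 8.9²·0.94 + 11.9²·0.61] + 217.528 = 178.196 + 217.528 = 395.724.
Reliability = 395.724 / 457.011 = 0.866.

0.866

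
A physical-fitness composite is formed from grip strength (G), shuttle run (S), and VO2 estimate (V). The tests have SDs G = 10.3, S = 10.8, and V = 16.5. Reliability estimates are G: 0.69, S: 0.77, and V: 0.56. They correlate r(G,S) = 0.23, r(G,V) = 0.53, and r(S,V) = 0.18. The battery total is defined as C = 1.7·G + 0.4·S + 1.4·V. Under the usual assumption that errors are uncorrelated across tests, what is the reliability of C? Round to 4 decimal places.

0.7540

Var(C) = 1.7²·10.3² + 0.4²·10.8² + 1.4²·16.5² + 2·[0.68·10.3·10.8·0.23 + 2.38·10.3·16.5·0.53 + 0.56·10.8·16.5·0.18] = 858.872 + 499.471 = 1358.34.
Under uncorrelated errors the observed covariances equal the true-score covariances, so only the own-variance terms attenuate.
True-score variance = [1.7²·10.3²·0.69 + 0.4²·10.8²·0.77 + 1.4²·16.5²·0.56] + 499.471 = 524.746 + 499.471 = 1024.22.
Reliability = 1024.22 / 1358.34 = 0.7540.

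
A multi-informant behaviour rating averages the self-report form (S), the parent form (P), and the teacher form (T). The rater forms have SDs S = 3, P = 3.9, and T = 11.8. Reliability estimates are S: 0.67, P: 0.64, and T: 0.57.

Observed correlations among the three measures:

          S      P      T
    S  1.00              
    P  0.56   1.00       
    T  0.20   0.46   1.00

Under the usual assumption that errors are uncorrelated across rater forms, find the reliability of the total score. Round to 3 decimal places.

Var(S+P+T) = 3² + 3.9² + 11.8² + 2·[3·3.9·0.56 + 3·11.8·0.20 + 3.9·11.8·0.46] = 163.45 + 69.6024 = 233.052.
Under uncorrelated errors the observed covariances equal the true-score covariances, so only the own-variance terms attenuate.
True-score variance = [3²·0.67 + 3.9²·0.64 + 11.8²·0.57] + 69.6024 = 95.1312 + 69.6024 = 164.734.
Reliability = 164.734 / 233.052 = 0.707.

0.707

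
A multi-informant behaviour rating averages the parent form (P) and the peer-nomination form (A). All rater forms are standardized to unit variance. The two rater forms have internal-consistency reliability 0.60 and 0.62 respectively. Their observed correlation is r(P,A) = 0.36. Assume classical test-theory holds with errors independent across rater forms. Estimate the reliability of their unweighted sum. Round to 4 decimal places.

Var(P+A) = 2 + 2·[0.36] = 2 + 0.72 = 2.72.
Under uncorrelated errors the observed covariances equal the true-score covariances, so only the own-variance terms attenuate.
True-score variance = [0.60 + 0.62] + 0.72 = 1.22 + 0.72 = 1.94.
Reliability = 1.94 / 2.72 = 0.7132.

0.7132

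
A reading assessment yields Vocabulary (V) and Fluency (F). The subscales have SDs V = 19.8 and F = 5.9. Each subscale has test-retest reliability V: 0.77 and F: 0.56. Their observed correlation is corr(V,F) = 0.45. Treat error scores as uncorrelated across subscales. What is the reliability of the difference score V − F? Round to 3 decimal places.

Var(V−F) = 19.8² + 5.9² − 2·19.8·5.9·0.45 = 426.85 − 105.138 = 321.712.
With uncorrelated errors the cross-covariances are all true-score covariance, so they carry over unchanged; only the diagonal terms shrink to ρᵢσᵢ².
True-score variance = [19.8²·0.77 + 5.9²·0.56] − 105.138 = 321.364 − 105.138 = 216.226.
Reliability = 216.226 / 321.712 = 0.672.

0.672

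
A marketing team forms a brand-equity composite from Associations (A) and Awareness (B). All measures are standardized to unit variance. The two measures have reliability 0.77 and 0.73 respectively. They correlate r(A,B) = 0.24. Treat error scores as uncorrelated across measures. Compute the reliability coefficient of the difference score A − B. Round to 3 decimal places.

Var(A−B) = 1 + 1 − 2·0.24 = 2 − 0.48 = 1.52.
Because errors are independent across components, Cov(Tᵢ,Tⱼ) = Cov(Xᵢ,Xⱼ); the off-diagonal part of the true-score variance is the same as above.
True-score variance = [0.77 + 0.73] − 0.48 = 1.5 − 0.48 = 1.02.
Reliability = 1.02 / 1.52 = 0.671.

0.671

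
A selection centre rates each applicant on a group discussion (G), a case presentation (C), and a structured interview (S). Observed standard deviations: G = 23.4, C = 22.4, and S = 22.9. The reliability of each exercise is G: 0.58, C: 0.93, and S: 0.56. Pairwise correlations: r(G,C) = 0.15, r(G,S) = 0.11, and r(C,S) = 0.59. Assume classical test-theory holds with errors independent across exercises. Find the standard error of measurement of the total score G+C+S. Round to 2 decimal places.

Var(total) = 1573.73 + 880.43 = 2454.16.
True-score variance = 1077.89 + 880.43 = 1958.32, so reliability = 0.7980.
Error variance = 2454.16 − 1958.32 = 495.839; SEM = √495.839 = 22.27.

22.27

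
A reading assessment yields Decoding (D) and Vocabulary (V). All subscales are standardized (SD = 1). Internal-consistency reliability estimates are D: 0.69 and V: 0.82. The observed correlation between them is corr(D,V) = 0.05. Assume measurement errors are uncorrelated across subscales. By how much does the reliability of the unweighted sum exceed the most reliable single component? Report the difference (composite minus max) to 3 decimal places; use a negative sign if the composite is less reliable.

-0.053

Var(sum) = 2 + 0.1 = 2.1; true-score variance = 1.51 + 0.1 = 1.61; composite reliability = 0.7667.
Max component reliability = 0.8200.
Difference = 0.7667 − 0.8200 = -0.053.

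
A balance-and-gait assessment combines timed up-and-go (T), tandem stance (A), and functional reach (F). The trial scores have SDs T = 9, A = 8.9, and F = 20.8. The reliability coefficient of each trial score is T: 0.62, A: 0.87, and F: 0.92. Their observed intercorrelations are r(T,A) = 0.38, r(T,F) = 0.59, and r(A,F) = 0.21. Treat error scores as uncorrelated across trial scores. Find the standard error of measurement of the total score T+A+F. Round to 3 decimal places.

Var(total) = 592.85 + 359.522 = 952.372.
True-score variance = 517.162 + 359.522 = 876.684, so reliability = 0.9205.
Error variance = 952.372 − 876.684 = 75.6885; SEM = √75.6885 = 8.700.

8.700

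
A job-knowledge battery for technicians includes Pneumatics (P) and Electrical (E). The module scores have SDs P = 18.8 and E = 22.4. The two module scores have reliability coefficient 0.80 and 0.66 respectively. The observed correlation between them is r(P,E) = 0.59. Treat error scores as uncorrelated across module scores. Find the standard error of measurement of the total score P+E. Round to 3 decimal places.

Var(total) = 855.2 + 496.922 = 1352.12.
True-score variance = 613.914 + 496.922 = 1110.84, so reliability = 0.8215.
Error variance = 1352.12 − 1110.84 = 241.286; SEM = √241.286 = 15.533.

15.533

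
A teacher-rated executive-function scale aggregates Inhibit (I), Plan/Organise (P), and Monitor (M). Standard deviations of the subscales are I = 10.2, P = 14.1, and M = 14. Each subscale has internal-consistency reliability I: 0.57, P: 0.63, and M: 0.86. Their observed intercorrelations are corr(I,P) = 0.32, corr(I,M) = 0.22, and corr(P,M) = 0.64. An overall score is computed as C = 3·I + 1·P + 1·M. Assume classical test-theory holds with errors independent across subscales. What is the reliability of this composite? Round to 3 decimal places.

Var(C) = 3²·10.2² + 14.1² + 14² + 2·[3·10.2·14.1·0.32 + 3·10.2·14·0.22 + 14.1·14·0.64] = 1331.17 + 717.302 = 2048.47.
Under uncorrelated errors the observed covariances equal the true-score covariances, so only the own-variance terms attenuate.
True-score variance = [3²·10.2²·0.57 + 14.1²·0.63 + 14²·0.86] + 717.302 = 827.535 + 717.302 = 1544.84.
Reliability = 1544.84 / 2048.47 = 0.754.

0.754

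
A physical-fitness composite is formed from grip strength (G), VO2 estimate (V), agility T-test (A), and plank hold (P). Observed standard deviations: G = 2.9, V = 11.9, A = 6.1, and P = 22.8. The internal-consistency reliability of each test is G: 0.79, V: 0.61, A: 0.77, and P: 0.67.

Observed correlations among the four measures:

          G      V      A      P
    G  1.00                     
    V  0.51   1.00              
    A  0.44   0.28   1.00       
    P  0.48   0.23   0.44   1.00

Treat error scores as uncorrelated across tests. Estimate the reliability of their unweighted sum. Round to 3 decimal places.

0.786

Var(G+V+A+P) = 2.9² + 11.9² + 6.1² + 22.8² + 2·[2.9·11.9·0.51 + 2.9·6.1·0.44 + 2.9·22.8·0.48 + 11.9·6.1·0.28 + 11.9·22.8·0.23 + 6.1·22.8·0.44] = 707.07 + 402.091 = 1109.16.
Under uncorrelated errors the observed covariances equal the true-score covariances, so only the own-variance terms attenuate.
True-score variance = [2.9²·0.79 + 11.9²·0.61 + 6.1²·0.77 + 22.8²·0.67] + 402.091 = 469.971 + 402.091 = 872.061.
Reliability = 872.061 / 1109.16 = 0.786.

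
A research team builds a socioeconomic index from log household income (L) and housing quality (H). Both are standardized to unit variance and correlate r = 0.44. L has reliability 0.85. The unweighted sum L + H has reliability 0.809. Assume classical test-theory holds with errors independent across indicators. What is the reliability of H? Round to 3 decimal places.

Var(L+H) = 2 + 2·0.44 = 2.880.
True-score variance = ρ_L + ρ_H + 2·0.44, so 0.809 = (0.85 + ρ_H + 0.88) / 2.880.
ρ_H = 0.809·2.880 − 0.85 − 0.88 = 0.600.

0.600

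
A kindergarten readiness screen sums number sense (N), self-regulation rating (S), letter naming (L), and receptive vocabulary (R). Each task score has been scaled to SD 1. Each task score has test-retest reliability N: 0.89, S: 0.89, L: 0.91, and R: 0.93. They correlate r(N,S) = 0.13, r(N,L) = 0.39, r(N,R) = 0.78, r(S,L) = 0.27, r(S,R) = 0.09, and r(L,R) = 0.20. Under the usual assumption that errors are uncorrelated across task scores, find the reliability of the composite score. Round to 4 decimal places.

Var(N+S+L+R) = 4 + 2·[0.13 + 0.39 + 0.78 + 0.27 + 0.09 + 0.20] = 4 + 3.72 = 7.72.
Under uncorrelated errors the observed covariances equal the true-score covariances, so only the own-variance terms attenuate.
True-score variance = [0.89 + 0.89 + 0.91 + 0.93] + 3.72 = 3.62 + 3.72 = 7.34.
Reliability = 7.34 / 7.72 = 0.9508.

0.9508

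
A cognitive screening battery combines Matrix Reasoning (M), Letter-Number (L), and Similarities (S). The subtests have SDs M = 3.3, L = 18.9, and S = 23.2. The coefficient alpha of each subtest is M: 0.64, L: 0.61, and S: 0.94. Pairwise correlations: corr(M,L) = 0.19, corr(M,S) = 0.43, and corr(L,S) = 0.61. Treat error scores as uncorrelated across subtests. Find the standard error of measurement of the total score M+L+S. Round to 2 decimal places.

13.25

Var(total) = 906.34 + 624.488 = 1530.83.
True-score variance = 730.813 + 624.488 = 1355.3, so reliability = 0.8853.
Error variance = 1530.83 − 1355.3 = 175.527; SEM = √175.527 = 13.25.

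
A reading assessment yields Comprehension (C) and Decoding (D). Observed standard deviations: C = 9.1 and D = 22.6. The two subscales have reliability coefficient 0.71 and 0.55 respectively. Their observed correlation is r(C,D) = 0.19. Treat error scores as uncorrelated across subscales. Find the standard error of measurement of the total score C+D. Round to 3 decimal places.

Var(total) = 593.57 + 78.1508 = 671.721.
True-score variance = 339.713 + 78.1508 = 417.864, so reliability = 0.6221.
Error variance = 671.721 − 417.864 = 253.857; SEM = √253.857 = 15.933.

15.933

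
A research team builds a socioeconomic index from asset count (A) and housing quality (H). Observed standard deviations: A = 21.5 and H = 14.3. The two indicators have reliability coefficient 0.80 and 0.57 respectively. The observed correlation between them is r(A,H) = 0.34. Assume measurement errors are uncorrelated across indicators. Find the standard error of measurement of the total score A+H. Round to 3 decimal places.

Var(total) = 666.74 + 209.066 = 875.806.
True-score variance = 486.359 + 209.066 = 695.425, so reliability = 0.7940.
Error variance = 875.806 − 695.425 = 180.381; SEM = √180.381 = 13.431.

13.431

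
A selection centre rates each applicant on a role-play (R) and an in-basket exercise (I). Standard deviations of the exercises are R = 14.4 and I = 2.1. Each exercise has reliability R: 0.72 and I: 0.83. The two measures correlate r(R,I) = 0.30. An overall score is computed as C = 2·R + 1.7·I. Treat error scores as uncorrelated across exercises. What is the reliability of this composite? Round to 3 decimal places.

Var(C) = 2²·14.4² + 1.7²·2.1² + 2·[3.4·14.4·2.1·0.30] = 842.185 + 61.6896 = 903.875.
Under uncorrelated errors the observed covariances equal the true-score covariances, so only the own-variance terms attenuate.
True-score variance = [2²·14.4²·0.72 + 1.7²·2.1²·0.83] + 61.6896 = 607.775 + 61.6896 = 669.465.
Reliability = 669.465 / 903.875 = 0.741.

0.741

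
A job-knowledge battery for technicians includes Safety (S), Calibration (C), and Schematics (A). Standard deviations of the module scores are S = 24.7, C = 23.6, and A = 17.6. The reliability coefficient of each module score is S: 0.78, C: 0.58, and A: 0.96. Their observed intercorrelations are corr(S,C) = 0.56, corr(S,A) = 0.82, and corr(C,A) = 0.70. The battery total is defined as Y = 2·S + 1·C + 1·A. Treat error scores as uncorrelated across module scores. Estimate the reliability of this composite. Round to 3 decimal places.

0.882

Var(Y) = 2²·24.7² + 23.6² + 17.6² + 2·[2·24.7·23.6·0.56 + 2·24.7·17.6·0.82 + 23.6·17.6·0.70] = 3307.08 + 3313.13 = 6620.21.
Because errors are independent across components, Cov(Tᵢ,Tⱼ) = Cov(Xᵢ,Xⱼ); the off-diagonal part of the true-score variance is the same as above.
True-score variance = [2²·24.7²·0.78 + 23.6²·0.58 + 17.6²·0.96] + 3313.13 = 2523.89 + 3313.13 = 5837.01.
Reliability = 5837.01 / 6620.21 = 0.882.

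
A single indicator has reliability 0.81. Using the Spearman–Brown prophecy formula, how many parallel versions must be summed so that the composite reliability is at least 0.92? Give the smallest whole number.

3

k ≥ ρ*(1−ρ₁)/(ρ₁(1−ρ*)) = 0.92·0.19 / (0.81·0.08) = 2.698.
Smallest integer k = 3.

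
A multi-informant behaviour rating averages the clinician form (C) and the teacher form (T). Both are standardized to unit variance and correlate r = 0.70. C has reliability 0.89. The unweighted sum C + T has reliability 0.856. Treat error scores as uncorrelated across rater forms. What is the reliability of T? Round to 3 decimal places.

0.620

Var(C+T) = 2 + 2·0.70 = 3.400.
True-score variance = ρ_C + ρ_T + 2·0.70, so 0.856 = (0.89 + ρ_T + 1.40) / 3.400.
ρ_T = 0.856·3.400 − 0.89 − 1.40 = 0.620.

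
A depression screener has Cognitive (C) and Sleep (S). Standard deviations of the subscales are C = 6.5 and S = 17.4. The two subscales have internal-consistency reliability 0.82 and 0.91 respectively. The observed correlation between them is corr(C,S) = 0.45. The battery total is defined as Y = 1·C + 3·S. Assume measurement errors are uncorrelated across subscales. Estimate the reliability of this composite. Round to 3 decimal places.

Var(Y) = 6.5² + 3²·17.4² + 2·[3·6.5·17.4·0.45] = 2767.09 + 305.37 = 3072.46.
Because errors are independent across components, Cov(Tᵢ,Tⱼ) = Cov(Xᵢ,Xⱼ); the off-diagonal part of the true-score variance is the same as above.
True-score variance = [6.5²·0.82 + 3²·17.4²·0.91] + 305.37 = 2514.25 + 305.37 = 2819.62.
Reliability = 2819.62 / 3072.46 = 0.918.

0.918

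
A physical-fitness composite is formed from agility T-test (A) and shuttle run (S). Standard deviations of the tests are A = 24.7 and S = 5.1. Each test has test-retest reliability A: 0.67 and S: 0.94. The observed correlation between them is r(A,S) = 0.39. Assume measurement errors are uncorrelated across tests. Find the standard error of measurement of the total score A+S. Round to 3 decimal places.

14.244

Var(total) = 636.1 + 98.2566 = 734.357.
True-score variance = 433.21 + 98.2566 = 531.466, so reliability = 0.7237.
Error variance = 734.357 − 531.466 = 202.89; SEM = √202.89 = 14.244.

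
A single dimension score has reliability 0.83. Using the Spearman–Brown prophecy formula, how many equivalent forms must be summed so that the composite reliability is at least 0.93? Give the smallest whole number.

k ≥ ρ*(1−ρ₁)/(ρ₁(1−ρ*)) = 0.93·0.17 / (0.83·0.07) = 2.721.
Smallest integer k = 3.

3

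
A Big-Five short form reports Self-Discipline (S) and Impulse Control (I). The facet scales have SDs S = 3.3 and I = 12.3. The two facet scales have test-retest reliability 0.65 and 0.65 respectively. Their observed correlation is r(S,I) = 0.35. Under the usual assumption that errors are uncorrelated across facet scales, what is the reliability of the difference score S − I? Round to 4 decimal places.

0.5757

Var(S−I) = 3.3² + 12.3² − 2·3.3·12.3·0.35 = 162.18 − 28.413 = 133.767.
Because errors are independent across components, Cov(Tᵢ,Tⱼ) = Cov(Xᵢ,Xⱼ); the off-diagonal part of the true-score variance is the same as above.
True-score variance = [3.3²·0.65 + 12.3²·0.65] − 28.413 = 105.417 − 28.413 = 77.004.
Reliability = 77.004 / 133.767 = 0.5757.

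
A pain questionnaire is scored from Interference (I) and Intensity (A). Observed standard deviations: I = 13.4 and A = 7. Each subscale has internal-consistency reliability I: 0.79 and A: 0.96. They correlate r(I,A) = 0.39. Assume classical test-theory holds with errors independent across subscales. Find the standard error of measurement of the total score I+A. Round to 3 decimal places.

Var(total) = 228.56 + 73.164 = 301.724.
True-score variance = 188.892 + 73.164 = 262.056, so reliability = 0.8685.
Error variance = 301.724 − 262.056 = 39.6676; SEM = √39.6676 = 6.298.

6.298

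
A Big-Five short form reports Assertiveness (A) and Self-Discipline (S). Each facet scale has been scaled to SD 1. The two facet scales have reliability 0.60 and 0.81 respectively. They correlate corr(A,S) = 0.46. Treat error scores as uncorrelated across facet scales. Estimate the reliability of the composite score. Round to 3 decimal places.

0.798

Var(A+S) = 2 + 2·[0.46] = 2 + 0.92 = 2.92.
Under uncorrelated errors the observed covariances equal the true-score covariances, so only the own-variance terms attenuate.
True-score variance = [0.60 + 0.81] + 0.92 = 1.41 + 0.92 = 2.33.
Reliability = 2.33 / 2.92 = 0.798.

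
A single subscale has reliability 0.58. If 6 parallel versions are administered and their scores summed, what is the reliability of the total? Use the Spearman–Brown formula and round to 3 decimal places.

0.892

ρ_k = kρ / (1 + (k−1)ρ) = 6·0.58 / (1 + 5·0.58) = 3.480 / 3.900 = 0.892.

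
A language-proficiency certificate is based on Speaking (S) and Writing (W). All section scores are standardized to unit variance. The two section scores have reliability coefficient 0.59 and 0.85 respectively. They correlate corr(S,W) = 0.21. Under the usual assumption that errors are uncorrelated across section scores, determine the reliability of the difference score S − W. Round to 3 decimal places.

0.646

Var(S−W) = 1 + 1 − 2·0.21 = 2 − 0.42 = 1.58.
Because errors are independent across components, Cov(Tᵢ,Tⱼ) = Cov(Xᵢ,Xⱼ); the off-diagonal part of the true-score variance is the same as above.
True-score variance = [0.59 + 0.85] − 0.42 = 1.44 − 0.42 = 1.02.
Reliability = 1.02 / 1.58 = 0.646.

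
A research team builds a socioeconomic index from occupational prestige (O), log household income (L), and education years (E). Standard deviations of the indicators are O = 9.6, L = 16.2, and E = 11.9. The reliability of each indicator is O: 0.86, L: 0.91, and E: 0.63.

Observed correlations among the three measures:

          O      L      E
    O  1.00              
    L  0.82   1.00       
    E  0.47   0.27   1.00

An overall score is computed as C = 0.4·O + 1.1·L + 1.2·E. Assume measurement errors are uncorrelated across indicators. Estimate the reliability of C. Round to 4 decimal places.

0.8733

Var(C) = 0.4²·9.6² + 1.1²·16.2² + 1.2²·11.9² + 2·[0.44·9.6·16.2·0.82 + 0.48·9.6·11.9·0.47 + 1.32·16.2·11.9·0.27] = 536.216 + 301.182 = 837.398.
Under uncorrelated errors the observed covariances equal the true-score covariances, so only the own-variance terms attenuate.
True-score variance = [0.4²·9.6²·0.86 + 1.1²·16.2²·0.91 + 1.2²·11.9²·0.63] + 301.182 = 430.122 + 301.182 = 731.304.
Reliability = 731.304 / 837.398 = 0.8733.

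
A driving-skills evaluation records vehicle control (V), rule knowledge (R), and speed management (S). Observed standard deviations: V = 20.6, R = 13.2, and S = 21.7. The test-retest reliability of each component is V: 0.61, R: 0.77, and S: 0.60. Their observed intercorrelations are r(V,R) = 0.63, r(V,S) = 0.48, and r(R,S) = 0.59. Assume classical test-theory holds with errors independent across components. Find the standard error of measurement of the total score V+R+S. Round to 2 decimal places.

Var(total) = 1069.49 + 1109.76 = 2179.25.
True-score variance = 675.558 + 1109.76 = 1785.32, so reliability = 0.8192.
Error variance = 2179.25 − 1785.32 = 393.932; SEM = √393.932 = 19.85.

19.85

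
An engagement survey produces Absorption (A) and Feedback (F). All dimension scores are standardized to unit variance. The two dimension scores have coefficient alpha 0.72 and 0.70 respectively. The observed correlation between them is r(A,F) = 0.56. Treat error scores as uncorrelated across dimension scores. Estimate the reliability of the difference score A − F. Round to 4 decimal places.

0.3409

Var(A−F) = 1 + 1 − 2·0.56 = 2 − 1.12 = 0.88.
Under uncorrelated errors the observed covariances equal the true-score covariances, so only the own-variance terms attenuate.
True-score variance = [0.72 + 0.70] − 1.12 = 1.42 − 1.12 = 0.3.
Reliability = 0.3 / 0.88 = 0.3409.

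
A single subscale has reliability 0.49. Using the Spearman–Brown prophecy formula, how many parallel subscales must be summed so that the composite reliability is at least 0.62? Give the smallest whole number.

2

k ≥ ρ*(1−ρ₁)/(ρ₁(1−ρ*)) = 0.62·0.51 / (0.49·0.38) = 1.698.
Smallest integer k = 2.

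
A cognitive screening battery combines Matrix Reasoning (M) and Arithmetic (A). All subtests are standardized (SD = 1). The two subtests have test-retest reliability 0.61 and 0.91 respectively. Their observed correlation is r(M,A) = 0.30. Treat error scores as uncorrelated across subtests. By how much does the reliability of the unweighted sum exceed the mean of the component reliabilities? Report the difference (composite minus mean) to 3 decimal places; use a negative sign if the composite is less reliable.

Var(sum) = 2 + 0.6 = 2.6; true-score variance = 1.52 + 0.6 = 2.12; composite reliability = 0.8154.
Mean component reliability = 0.7600.
Difference = 0.8154 − 0.7600 = 0.055.

0.055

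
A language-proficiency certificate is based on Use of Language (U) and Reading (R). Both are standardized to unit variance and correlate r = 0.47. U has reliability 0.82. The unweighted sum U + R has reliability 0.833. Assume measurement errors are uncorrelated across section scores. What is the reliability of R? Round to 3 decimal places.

0.689

Var(U+R) = 2 + 2·0.47 = 2.940.
True-score variance = ρ_U + ρ_R + 2·0.47, so 0.833 = (0.82 + ρ_R + 0.94) / 2.940.
ρ_R = 0.833·2.940 − 0.82 − 0.94 = 0.689.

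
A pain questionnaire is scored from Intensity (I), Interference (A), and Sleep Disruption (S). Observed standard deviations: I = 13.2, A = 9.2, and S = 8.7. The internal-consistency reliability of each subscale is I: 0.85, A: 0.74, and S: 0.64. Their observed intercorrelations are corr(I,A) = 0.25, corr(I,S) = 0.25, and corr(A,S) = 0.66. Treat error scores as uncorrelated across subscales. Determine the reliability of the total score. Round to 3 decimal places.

Var(I+A+S) = 13.2² + 9.2² + 8.7² + 2·[13.2·9.2·0.25 + 13.2·8.7·0.25 + 9.2·8.7·0.66] = 334.57 + 223.793 = 558.363.
With uncorrelated errors the cross-covariances are all true-score covariance, so they carry over unchanged; only the diagonal terms shrink to ρᵢσᵢ².
True-score variance = [13.2²·0.85 + 9.2²·0.74 + 8.7²·0.64] + 223.793 = 259.179 + 223.793 = 482.972.
Reliability = 482.972 / 558.363 = 0.865.

0.865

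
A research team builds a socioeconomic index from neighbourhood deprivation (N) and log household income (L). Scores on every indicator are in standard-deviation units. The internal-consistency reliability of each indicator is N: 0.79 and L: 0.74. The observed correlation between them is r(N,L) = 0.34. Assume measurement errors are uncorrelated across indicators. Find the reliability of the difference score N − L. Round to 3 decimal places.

0.644

Var(N−L) = 1 + 1 − 2·0.34 = 2 − 0.68 = 1.32.
With uncorrelated errors the cross-covariances are all true-score covariance, so they carry over unchanged; only the diagonal terms shrink to ρᵢσᵢ².
True-score variance = [0.79 + 0.74] − 0.68 = 1.53 − 0.68 = 0.85.
Reliability = 0.85 / 1.32 = 0.644.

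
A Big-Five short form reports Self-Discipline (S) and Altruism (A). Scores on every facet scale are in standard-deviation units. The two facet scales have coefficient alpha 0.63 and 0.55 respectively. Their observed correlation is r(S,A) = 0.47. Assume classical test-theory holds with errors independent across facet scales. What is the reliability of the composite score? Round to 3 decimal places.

0.721

Var(S+A) = 2 + 2·[0.47] = 2 + 0.94 = 2.94.
Under uncorrelated errors the observed covariances equal the true-score covariances, so only the own-variance terms attenuate.
True-score variance = [0.63 + 0.55] + 0.94 = 1.18 + 0.94 = 2.12.
Reliability = 2.12 / 2.94 = 0.721.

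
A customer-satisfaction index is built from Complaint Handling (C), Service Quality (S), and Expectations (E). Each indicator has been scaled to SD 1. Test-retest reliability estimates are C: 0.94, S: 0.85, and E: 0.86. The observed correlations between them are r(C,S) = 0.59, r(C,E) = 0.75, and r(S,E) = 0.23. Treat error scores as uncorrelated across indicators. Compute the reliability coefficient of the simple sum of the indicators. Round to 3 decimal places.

0.943

Var(C+S+E) = 3 + 2·[0.59 + 0.75 + 0.23] = 3 + 3.14 = 6.14.
Because errors are independent across components, Cov(Tᵢ,Tⱼ) = Cov(Xᵢ,Xⱼ); the off-diagonal part of the true-score variance is the same as above.
True-score variance = [0.94 + 0.85 + 0.86] + 3.14 = 2.65 + 3.14 = 5.79.
Reliability = 5.79 / 6.14 = 0.943.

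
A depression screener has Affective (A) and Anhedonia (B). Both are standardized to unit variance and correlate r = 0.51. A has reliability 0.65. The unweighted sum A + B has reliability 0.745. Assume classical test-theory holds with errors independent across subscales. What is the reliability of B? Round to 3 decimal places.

0.580

Var(A+B) = 2 + 2·0.51 = 3.020.
True-score variance = ρ_A + ρ_B + 2·0.51, so 0.745 = (0.65 + ρ_B + 1.02) / 3.020.
ρ_B = 0.745·3.020 − 0.65 − 1.02 = 0.580.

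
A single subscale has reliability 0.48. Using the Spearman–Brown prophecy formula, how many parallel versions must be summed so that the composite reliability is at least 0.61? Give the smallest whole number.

k ≥ ρ*(1−ρ₁)/(ρ₁(1−ρ*)) = 0.61·0.52 / (0.48·0.39) = 1.694.
Smallest integer k = 2.

2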